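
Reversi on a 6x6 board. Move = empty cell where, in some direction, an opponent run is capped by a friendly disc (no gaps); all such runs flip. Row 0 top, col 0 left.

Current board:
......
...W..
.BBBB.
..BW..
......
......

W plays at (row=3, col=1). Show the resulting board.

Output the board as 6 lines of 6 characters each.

Place W at (3,1); scan 8 dirs for brackets.
Dir NW: first cell '.' (not opp) -> no flip
Dir N: opp run (2,1), next='.' -> no flip
Dir NE: opp run (2,2) capped by W -> flip
Dir W: first cell '.' (not opp) -> no flip
Dir E: opp run (3,2) capped by W -> flip
Dir SW: first cell '.' (not opp) -> no flip
Dir S: first cell '.' (not opp) -> no flip
Dir SE: first cell '.' (not opp) -> no flip
All flips: (2,2) (3,2)

Answer: ......
...W..
.BWBB.
.WWW..
......
......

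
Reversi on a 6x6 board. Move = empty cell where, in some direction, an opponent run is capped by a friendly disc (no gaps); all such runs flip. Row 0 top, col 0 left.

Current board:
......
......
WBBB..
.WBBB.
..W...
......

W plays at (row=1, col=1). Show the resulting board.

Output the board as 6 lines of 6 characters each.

Answer: ......
.W....
WWBB..
.WBBB.
..W...
......

Derivation:
Place W at (1,1); scan 8 dirs for brackets.
Dir NW: first cell '.' (not opp) -> no flip
Dir N: first cell '.' (not opp) -> no flip
Dir NE: first cell '.' (not opp) -> no flip
Dir W: first cell '.' (not opp) -> no flip
Dir E: first cell '.' (not opp) -> no flip
Dir SW: first cell 'W' (not opp) -> no flip
Dir S: opp run (2,1) capped by W -> flip
Dir SE: opp run (2,2) (3,3), next='.' -> no flip
All flips: (2,1)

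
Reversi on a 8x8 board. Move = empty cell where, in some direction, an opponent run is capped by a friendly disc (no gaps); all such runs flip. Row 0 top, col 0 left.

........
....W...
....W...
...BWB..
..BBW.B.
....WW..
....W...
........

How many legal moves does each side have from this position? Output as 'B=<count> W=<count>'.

-- B to move --
(0,3): no bracket -> illegal
(0,4): no bracket -> illegal
(0,5): no bracket -> illegal
(1,3): flips 1 -> legal
(1,5): flips 1 -> legal
(2,3): no bracket -> illegal
(2,5): flips 1 -> legal
(4,5): flips 1 -> legal
(5,3): flips 1 -> legal
(5,6): no bracket -> illegal
(6,3): no bracket -> illegal
(6,5): flips 1 -> legal
(6,6): flips 2 -> legal
(7,3): flips 2 -> legal
(7,4): no bracket -> illegal
(7,5): no bracket -> illegal
B mobility = 8
-- W to move --
(2,2): flips 1 -> legal
(2,3): no bracket -> illegal
(2,5): no bracket -> illegal
(2,6): flips 1 -> legal
(3,1): no bracket -> illegal
(3,2): flips 2 -> legal
(3,6): flips 1 -> legal
(3,7): flips 1 -> legal
(4,1): flips 2 -> legal
(4,5): no bracket -> illegal
(4,7): no bracket -> illegal
(5,1): flips 2 -> legal
(5,2): flips 1 -> legal
(5,3): no bracket -> illegal
(5,6): no bracket -> illegal
(5,7): flips 2 -> legal
W mobility = 9

Answer: B=8 W=9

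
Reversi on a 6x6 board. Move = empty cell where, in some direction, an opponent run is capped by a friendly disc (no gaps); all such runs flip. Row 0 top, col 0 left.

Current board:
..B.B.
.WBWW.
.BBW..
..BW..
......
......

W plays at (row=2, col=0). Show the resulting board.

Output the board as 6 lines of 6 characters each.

Place W at (2,0); scan 8 dirs for brackets.
Dir NW: edge -> no flip
Dir N: first cell '.' (not opp) -> no flip
Dir NE: first cell 'W' (not opp) -> no flip
Dir W: edge -> no flip
Dir E: opp run (2,1) (2,2) capped by W -> flip
Dir SW: edge -> no flip
Dir S: first cell '.' (not opp) -> no flip
Dir SE: first cell '.' (not opp) -> no flip
All flips: (2,1) (2,2)

Answer: ..B.B.
.WBWW.
WWWW..
..BW..
......
......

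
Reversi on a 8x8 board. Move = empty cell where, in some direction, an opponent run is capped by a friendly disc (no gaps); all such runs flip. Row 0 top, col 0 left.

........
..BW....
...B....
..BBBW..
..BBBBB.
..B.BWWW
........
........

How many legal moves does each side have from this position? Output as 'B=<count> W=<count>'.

-- B to move --
(0,2): no bracket -> illegal
(0,3): flips 1 -> legal
(0,4): no bracket -> illegal
(1,4): flips 1 -> legal
(2,2): no bracket -> illegal
(2,4): flips 1 -> legal
(2,5): flips 1 -> legal
(2,6): flips 1 -> legal
(3,6): flips 1 -> legal
(4,7): no bracket -> illegal
(6,4): flips 1 -> legal
(6,5): flips 1 -> legal
(6,6): flips 2 -> legal
(6,7): flips 1 -> legal
B mobility = 10
-- W to move --
(0,1): flips 4 -> legal
(0,2): no bracket -> illegal
(0,3): no bracket -> illegal
(1,1): flips 1 -> legal
(1,4): no bracket -> illegal
(2,1): no bracket -> illegal
(2,2): flips 2 -> legal
(2,4): no bracket -> illegal
(2,5): no bracket -> illegal
(3,1): flips 3 -> legal
(3,6): flips 1 -> legal
(3,7): flips 1 -> legal
(4,1): no bracket -> illegal
(4,7): no bracket -> illegal
(5,1): no bracket -> illegal
(5,3): flips 5 -> legal
(6,1): no bracket -> illegal
(6,2): no bracket -> illegal
(6,3): no bracket -> illegal
(6,4): no bracket -> illegal
(6,5): no bracket -> illegal
W mobility = 7

Answer: B=10 W=7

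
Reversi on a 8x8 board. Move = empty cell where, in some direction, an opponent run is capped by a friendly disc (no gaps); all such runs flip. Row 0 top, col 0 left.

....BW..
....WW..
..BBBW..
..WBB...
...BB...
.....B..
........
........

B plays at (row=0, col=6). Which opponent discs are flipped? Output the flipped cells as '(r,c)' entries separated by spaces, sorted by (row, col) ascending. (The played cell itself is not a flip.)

Answer: (0,5) (1,5)

Derivation:
Dir NW: edge -> no flip
Dir N: edge -> no flip
Dir NE: edge -> no flip
Dir W: opp run (0,5) capped by B -> flip
Dir E: first cell '.' (not opp) -> no flip
Dir SW: opp run (1,5) capped by B -> flip
Dir S: first cell '.' (not opp) -> no flip
Dir SE: first cell '.' (not opp) -> no flip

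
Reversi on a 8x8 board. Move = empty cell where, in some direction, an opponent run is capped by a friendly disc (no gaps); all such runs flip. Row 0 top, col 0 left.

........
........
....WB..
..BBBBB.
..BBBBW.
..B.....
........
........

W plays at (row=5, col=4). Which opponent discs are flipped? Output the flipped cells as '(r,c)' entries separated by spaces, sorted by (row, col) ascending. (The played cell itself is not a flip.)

Answer: (3,4) (4,4)

Derivation:
Dir NW: opp run (4,3) (3,2), next='.' -> no flip
Dir N: opp run (4,4) (3,4) capped by W -> flip
Dir NE: opp run (4,5) (3,6), next='.' -> no flip
Dir W: first cell '.' (not opp) -> no flip
Dir E: first cell '.' (not opp) -> no flip
Dir SW: first cell '.' (not opp) -> no flip
Dir S: first cell '.' (not opp) -> no flip
Dir SE: first cell '.' (not opp) -> no flip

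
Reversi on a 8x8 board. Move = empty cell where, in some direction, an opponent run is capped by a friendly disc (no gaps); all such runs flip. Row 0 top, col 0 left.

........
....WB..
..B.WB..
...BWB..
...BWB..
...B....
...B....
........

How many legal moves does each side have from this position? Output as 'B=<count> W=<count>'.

-- B to move --
(0,3): flips 1 -> legal
(0,4): no bracket -> illegal
(0,5): no bracket -> illegal
(1,3): flips 2 -> legal
(2,3): flips 2 -> legal
(5,4): no bracket -> illegal
(5,5): flips 1 -> legal
B mobility = 4
-- W to move --
(0,4): no bracket -> illegal
(0,5): no bracket -> illegal
(0,6): flips 1 -> legal
(1,1): flips 2 -> legal
(1,2): no bracket -> illegal
(1,3): no bracket -> illegal
(1,6): flips 2 -> legal
(2,1): no bracket -> illegal
(2,3): no bracket -> illegal
(2,6): flips 2 -> legal
(3,1): no bracket -> illegal
(3,2): flips 1 -> legal
(3,6): flips 2 -> legal
(4,2): flips 2 -> legal
(4,6): flips 2 -> legal
(5,2): flips 1 -> legal
(5,4): no bracket -> illegal
(5,5): no bracket -> illegal
(5,6): flips 1 -> legal
(6,2): flips 1 -> legal
(6,4): no bracket -> illegal
(7,2): no bracket -> illegal
(7,3): no bracket -> illegal
(7,4): no bracket -> illegal
W mobility = 11

Answer: B=4 W=11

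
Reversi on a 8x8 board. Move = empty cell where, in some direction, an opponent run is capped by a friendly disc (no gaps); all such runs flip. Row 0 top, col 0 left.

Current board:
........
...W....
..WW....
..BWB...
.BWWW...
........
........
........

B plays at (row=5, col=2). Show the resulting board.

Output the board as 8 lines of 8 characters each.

Place B at (5,2); scan 8 dirs for brackets.
Dir NW: first cell 'B' (not opp) -> no flip
Dir N: opp run (4,2) capped by B -> flip
Dir NE: opp run (4,3) capped by B -> flip
Dir W: first cell '.' (not opp) -> no flip
Dir E: first cell '.' (not opp) -> no flip
Dir SW: first cell '.' (not opp) -> no flip
Dir S: first cell '.' (not opp) -> no flip
Dir SE: first cell '.' (not opp) -> no flip
All flips: (4,2) (4,3)

Answer: ........
...W....
..WW....
..BWB...
.BBBW...
..B.....
........
........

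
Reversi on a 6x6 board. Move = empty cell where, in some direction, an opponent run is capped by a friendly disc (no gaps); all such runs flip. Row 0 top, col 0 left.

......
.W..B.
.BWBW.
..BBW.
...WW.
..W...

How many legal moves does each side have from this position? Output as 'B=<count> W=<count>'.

Answer: B=10 W=7

Derivation:
-- B to move --
(0,0): flips 2 -> legal
(0,1): flips 1 -> legal
(0,2): no bracket -> illegal
(1,0): no bracket -> illegal
(1,2): flips 1 -> legal
(1,3): no bracket -> illegal
(1,5): flips 1 -> legal
(2,0): no bracket -> illegal
(2,5): flips 1 -> legal
(3,1): no bracket -> illegal
(3,5): flips 1 -> legal
(4,1): no bracket -> illegal
(4,2): no bracket -> illegal
(4,5): flips 1 -> legal
(5,1): no bracket -> illegal
(5,3): flips 1 -> legal
(5,4): flips 4 -> legal
(5,5): flips 1 -> legal
B mobility = 10
-- W to move --
(0,3): no bracket -> illegal
(0,4): flips 1 -> legal
(0,5): no bracket -> illegal
(1,0): flips 2 -> legal
(1,2): flips 1 -> legal
(1,3): flips 2 -> legal
(1,5): no bracket -> illegal
(2,0): flips 1 -> legal
(2,5): no bracket -> illegal
(3,0): no bracket -> illegal
(3,1): flips 3 -> legal
(4,1): no bracket -> illegal
(4,2): flips 2 -> legal
W mobility = 7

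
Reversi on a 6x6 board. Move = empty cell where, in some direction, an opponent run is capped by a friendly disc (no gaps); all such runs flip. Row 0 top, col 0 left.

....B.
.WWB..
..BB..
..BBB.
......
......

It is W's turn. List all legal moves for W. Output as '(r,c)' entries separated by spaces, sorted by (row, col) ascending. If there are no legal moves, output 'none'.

(0,2): no bracket -> illegal
(0,3): no bracket -> illegal
(0,5): no bracket -> illegal
(1,4): flips 1 -> legal
(1,5): no bracket -> illegal
(2,1): no bracket -> illegal
(2,4): no bracket -> illegal
(2,5): no bracket -> illegal
(3,1): no bracket -> illegal
(3,5): no bracket -> illegal
(4,1): no bracket -> illegal
(4,2): flips 2 -> legal
(4,3): no bracket -> illegal
(4,4): flips 2 -> legal
(4,5): flips 2 -> legal

Answer: (1,4) (4,2) (4,4) (4,5)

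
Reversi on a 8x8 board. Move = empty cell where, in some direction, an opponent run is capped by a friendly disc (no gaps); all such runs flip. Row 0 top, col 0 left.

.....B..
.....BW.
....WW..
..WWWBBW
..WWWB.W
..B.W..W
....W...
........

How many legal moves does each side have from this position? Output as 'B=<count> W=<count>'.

-- B to move --
(0,6): no bracket -> illegal
(0,7): flips 4 -> legal
(1,3): flips 1 -> legal
(1,4): flips 1 -> legal
(1,7): flips 1 -> legal
(2,1): no bracket -> illegal
(2,2): flips 2 -> legal
(2,3): flips 1 -> legal
(2,6): no bracket -> illegal
(2,7): flips 1 -> legal
(3,1): flips 3 -> legal
(4,1): flips 3 -> legal
(4,6): no bracket -> illegal
(5,1): flips 3 -> legal
(5,3): flips 1 -> legal
(5,5): no bracket -> illegal
(5,6): no bracket -> illegal
(6,3): flips 1 -> legal
(6,5): no bracket -> illegal
(6,6): no bracket -> illegal
(6,7): no bracket -> illegal
(7,3): no bracket -> illegal
(7,4): no bracket -> illegal
(7,5): no bracket -> illegal
B mobility = 12
-- W to move --
(0,4): no bracket -> illegal
(0,6): flips 1 -> legal
(1,4): flips 1 -> legal
(2,6): flips 1 -> legal
(2,7): flips 2 -> legal
(4,1): no bracket -> illegal
(4,6): flips 2 -> legal
(5,1): no bracket -> illegal
(5,3): no bracket -> illegal
(5,5): flips 2 -> legal
(5,6): flips 1 -> legal
(6,1): flips 1 -> legal
(6,2): flips 1 -> legal
(6,3): no bracket -> illegal
W mobility = 9

Answer: B=12 W=9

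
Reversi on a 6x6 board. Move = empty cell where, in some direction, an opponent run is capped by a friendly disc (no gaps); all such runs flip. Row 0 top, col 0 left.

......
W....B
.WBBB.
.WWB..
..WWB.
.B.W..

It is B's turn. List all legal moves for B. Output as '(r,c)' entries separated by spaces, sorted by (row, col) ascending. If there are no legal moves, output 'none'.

(0,0): no bracket -> illegal
(0,1): no bracket -> illegal
(1,1): no bracket -> illegal
(1,2): no bracket -> illegal
(2,0): flips 1 -> legal
(3,0): flips 2 -> legal
(3,4): no bracket -> illegal
(4,0): flips 1 -> legal
(4,1): flips 3 -> legal
(5,2): flips 2 -> legal
(5,4): no bracket -> illegal

Answer: (2,0) (3,0) (4,0) (4,1) (5,2)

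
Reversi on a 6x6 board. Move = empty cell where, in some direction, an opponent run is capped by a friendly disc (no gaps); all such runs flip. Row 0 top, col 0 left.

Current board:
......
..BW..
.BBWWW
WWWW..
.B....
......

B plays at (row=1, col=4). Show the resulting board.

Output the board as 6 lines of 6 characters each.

Place B at (1,4); scan 8 dirs for brackets.
Dir NW: first cell '.' (not opp) -> no flip
Dir N: first cell '.' (not opp) -> no flip
Dir NE: first cell '.' (not opp) -> no flip
Dir W: opp run (1,3) capped by B -> flip
Dir E: first cell '.' (not opp) -> no flip
Dir SW: opp run (2,3) (3,2) capped by B -> flip
Dir S: opp run (2,4), next='.' -> no flip
Dir SE: opp run (2,5), next=edge -> no flip
All flips: (1,3) (2,3) (3,2)

Answer: ......
..BBB.
.BBBWW
WWBW..
.B....
......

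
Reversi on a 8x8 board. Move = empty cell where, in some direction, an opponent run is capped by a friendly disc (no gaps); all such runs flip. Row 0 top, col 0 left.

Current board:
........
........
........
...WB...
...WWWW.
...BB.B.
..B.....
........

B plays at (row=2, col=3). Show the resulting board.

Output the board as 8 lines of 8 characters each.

Place B at (2,3); scan 8 dirs for brackets.
Dir NW: first cell '.' (not opp) -> no flip
Dir N: first cell '.' (not opp) -> no flip
Dir NE: first cell '.' (not opp) -> no flip
Dir W: first cell '.' (not opp) -> no flip
Dir E: first cell '.' (not opp) -> no flip
Dir SW: first cell '.' (not opp) -> no flip
Dir S: opp run (3,3) (4,3) capped by B -> flip
Dir SE: first cell 'B' (not opp) -> no flip
All flips: (3,3) (4,3)

Answer: ........
........
...B....
...BB...
...BWWW.
...BB.B.
..B.....
........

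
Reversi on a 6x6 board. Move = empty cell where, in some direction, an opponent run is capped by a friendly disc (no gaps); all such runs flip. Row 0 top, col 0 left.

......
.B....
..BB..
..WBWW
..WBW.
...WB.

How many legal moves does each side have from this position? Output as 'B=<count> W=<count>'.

Answer: B=9 W=7

Derivation:
-- B to move --
(2,1): flips 1 -> legal
(2,4): flips 2 -> legal
(2,5): flips 1 -> legal
(3,1): flips 1 -> legal
(4,1): flips 2 -> legal
(4,5): flips 2 -> legal
(5,1): flips 1 -> legal
(5,2): flips 3 -> legal
(5,5): flips 1 -> legal
B mobility = 9
-- W to move --
(0,0): flips 3 -> legal
(0,1): no bracket -> illegal
(0,2): no bracket -> illegal
(1,0): no bracket -> illegal
(1,2): flips 2 -> legal
(1,3): flips 3 -> legal
(1,4): flips 1 -> legal
(2,0): no bracket -> illegal
(2,1): no bracket -> illegal
(2,4): flips 1 -> legal
(3,1): no bracket -> illegal
(4,5): no bracket -> illegal
(5,2): flips 1 -> legal
(5,5): flips 1 -> legal
W mobility = 7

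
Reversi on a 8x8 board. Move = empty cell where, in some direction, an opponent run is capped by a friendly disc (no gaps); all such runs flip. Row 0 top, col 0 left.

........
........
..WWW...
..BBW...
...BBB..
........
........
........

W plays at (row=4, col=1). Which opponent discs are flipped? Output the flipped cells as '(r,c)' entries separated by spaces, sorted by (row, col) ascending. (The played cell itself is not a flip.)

Answer: (3,2)

Derivation:
Dir NW: first cell '.' (not opp) -> no flip
Dir N: first cell '.' (not opp) -> no flip
Dir NE: opp run (3,2) capped by W -> flip
Dir W: first cell '.' (not opp) -> no flip
Dir E: first cell '.' (not opp) -> no flip
Dir SW: first cell '.' (not opp) -> no flip
Dir S: first cell '.' (not opp) -> no flip
Dir SE: first cell '.' (not opp) -> no flip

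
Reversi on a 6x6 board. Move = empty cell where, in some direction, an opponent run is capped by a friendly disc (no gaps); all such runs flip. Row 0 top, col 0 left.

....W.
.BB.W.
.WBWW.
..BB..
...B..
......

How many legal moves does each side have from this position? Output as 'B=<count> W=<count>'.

-- B to move --
(0,3): no bracket -> illegal
(0,5): flips 2 -> legal
(1,0): flips 1 -> legal
(1,3): flips 1 -> legal
(1,5): flips 1 -> legal
(2,0): flips 1 -> legal
(2,5): flips 2 -> legal
(3,0): flips 1 -> legal
(3,1): flips 1 -> legal
(3,4): flips 1 -> legal
(3,5): no bracket -> illegal
B mobility = 9
-- W to move --
(0,0): no bracket -> illegal
(0,1): flips 2 -> legal
(0,2): no bracket -> illegal
(0,3): flips 1 -> legal
(1,0): no bracket -> illegal
(1,3): no bracket -> illegal
(2,0): no bracket -> illegal
(3,1): no bracket -> illegal
(3,4): no bracket -> illegal
(4,1): flips 1 -> legal
(4,2): flips 1 -> legal
(4,4): no bracket -> illegal
(5,2): no bracket -> illegal
(5,3): flips 2 -> legal
(5,4): flips 2 -> legal
W mobility = 6

Answer: B=9 W=6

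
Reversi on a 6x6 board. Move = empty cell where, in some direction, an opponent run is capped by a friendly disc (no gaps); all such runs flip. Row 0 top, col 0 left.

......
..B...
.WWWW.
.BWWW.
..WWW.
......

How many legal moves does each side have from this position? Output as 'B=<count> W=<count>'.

-- B to move --
(1,0): no bracket -> illegal
(1,1): flips 1 -> legal
(1,3): flips 1 -> legal
(1,4): no bracket -> illegal
(1,5): no bracket -> illegal
(2,0): no bracket -> illegal
(2,5): no bracket -> illegal
(3,0): flips 1 -> legal
(3,5): flips 3 -> legal
(4,1): no bracket -> illegal
(4,5): flips 2 -> legal
(5,1): no bracket -> illegal
(5,2): flips 3 -> legal
(5,3): flips 1 -> legal
(5,4): no bracket -> illegal
(5,5): no bracket -> illegal
B mobility = 7
-- W to move --
(0,1): flips 1 -> legal
(0,2): flips 1 -> legal
(0,3): flips 1 -> legal
(1,1): no bracket -> illegal
(1,3): no bracket -> illegal
(2,0): flips 1 -> legal
(3,0): flips 1 -> legal
(4,0): flips 1 -> legal
(4,1): flips 1 -> legal
W mobility = 7

Answer: B=7 W=7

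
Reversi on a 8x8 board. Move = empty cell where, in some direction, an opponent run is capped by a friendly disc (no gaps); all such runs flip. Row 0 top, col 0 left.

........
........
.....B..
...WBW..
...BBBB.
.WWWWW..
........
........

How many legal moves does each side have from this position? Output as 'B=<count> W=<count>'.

-- B to move --
(2,2): flips 1 -> legal
(2,3): flips 1 -> legal
(2,4): flips 1 -> legal
(2,6): flips 1 -> legal
(3,2): flips 1 -> legal
(3,6): flips 1 -> legal
(4,0): no bracket -> illegal
(4,1): no bracket -> illegal
(4,2): no bracket -> illegal
(5,0): no bracket -> illegal
(5,6): no bracket -> illegal
(6,0): no bracket -> illegal
(6,1): flips 1 -> legal
(6,2): flips 1 -> legal
(6,3): flips 2 -> legal
(6,4): flips 2 -> legal
(6,5): flips 2 -> legal
(6,6): flips 1 -> legal
B mobility = 12
-- W to move --
(1,4): no bracket -> illegal
(1,5): flips 1 -> legal
(1,6): flips 3 -> legal
(2,3): no bracket -> illegal
(2,4): flips 2 -> legal
(2,6): no bracket -> illegal
(3,2): flips 1 -> legal
(3,6): flips 1 -> legal
(3,7): flips 1 -> legal
(4,2): no bracket -> illegal
(4,7): no bracket -> illegal
(5,6): no bracket -> illegal
(5,7): flips 1 -> legal
W mobility = 7

Answer: B=12 W=7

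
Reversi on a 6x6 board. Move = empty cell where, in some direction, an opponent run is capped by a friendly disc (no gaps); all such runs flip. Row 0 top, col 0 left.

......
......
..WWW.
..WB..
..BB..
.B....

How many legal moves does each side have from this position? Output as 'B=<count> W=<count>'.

-- B to move --
(1,1): flips 1 -> legal
(1,2): flips 2 -> legal
(1,3): flips 1 -> legal
(1,4): no bracket -> illegal
(1,5): flips 1 -> legal
(2,1): flips 1 -> legal
(2,5): no bracket -> illegal
(3,1): flips 1 -> legal
(3,4): no bracket -> illegal
(3,5): no bracket -> illegal
(4,1): no bracket -> illegal
B mobility = 6
-- W to move --
(3,1): no bracket -> illegal
(3,4): flips 1 -> legal
(4,0): no bracket -> illegal
(4,1): no bracket -> illegal
(4,4): flips 1 -> legal
(5,0): no bracket -> illegal
(5,2): flips 1 -> legal
(5,3): flips 2 -> legal
(5,4): flips 1 -> legal
W mobility = 5

Answer: B=6 W=5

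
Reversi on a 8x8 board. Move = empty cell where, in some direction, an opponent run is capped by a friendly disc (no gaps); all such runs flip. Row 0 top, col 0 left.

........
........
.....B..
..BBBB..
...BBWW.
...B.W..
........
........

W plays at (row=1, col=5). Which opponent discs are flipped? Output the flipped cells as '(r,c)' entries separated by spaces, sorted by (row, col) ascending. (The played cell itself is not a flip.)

Answer: (2,5) (3,5)

Derivation:
Dir NW: first cell '.' (not opp) -> no flip
Dir N: first cell '.' (not opp) -> no flip
Dir NE: first cell '.' (not opp) -> no flip
Dir W: first cell '.' (not opp) -> no flip
Dir E: first cell '.' (not opp) -> no flip
Dir SW: first cell '.' (not opp) -> no flip
Dir S: opp run (2,5) (3,5) capped by W -> flip
Dir SE: first cell '.' (not opp) -> no flip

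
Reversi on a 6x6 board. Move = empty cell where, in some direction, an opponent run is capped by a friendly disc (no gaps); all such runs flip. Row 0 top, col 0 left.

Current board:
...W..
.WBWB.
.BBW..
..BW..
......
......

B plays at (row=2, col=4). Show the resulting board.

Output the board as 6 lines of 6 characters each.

Answer: ...W..
.WBWB.
.BBBB.
..BW..
......
......

Derivation:
Place B at (2,4); scan 8 dirs for brackets.
Dir NW: opp run (1,3), next='.' -> no flip
Dir N: first cell 'B' (not opp) -> no flip
Dir NE: first cell '.' (not opp) -> no flip
Dir W: opp run (2,3) capped by B -> flip
Dir E: first cell '.' (not opp) -> no flip
Dir SW: opp run (3,3), next='.' -> no flip
Dir S: first cell '.' (not opp) -> no flip
Dir SE: first cell '.' (not opp) -> no flip
All flips: (2,3)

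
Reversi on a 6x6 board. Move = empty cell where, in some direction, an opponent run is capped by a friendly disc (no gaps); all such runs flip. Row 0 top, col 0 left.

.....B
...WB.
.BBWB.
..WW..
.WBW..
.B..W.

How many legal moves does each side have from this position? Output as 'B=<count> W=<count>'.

Answer: B=7 W=9

Derivation:
-- B to move --
(0,2): flips 1 -> legal
(0,3): no bracket -> illegal
(0,4): flips 1 -> legal
(1,2): flips 1 -> legal
(3,0): no bracket -> illegal
(3,1): flips 1 -> legal
(3,4): no bracket -> illegal
(4,0): flips 1 -> legal
(4,4): flips 2 -> legal
(4,5): no bracket -> illegal
(5,0): flips 3 -> legal
(5,2): no bracket -> illegal
(5,3): no bracket -> illegal
(5,5): no bracket -> illegal
B mobility = 7
-- W to move --
(0,3): no bracket -> illegal
(0,4): no bracket -> illegal
(1,0): flips 1 -> legal
(1,1): flips 1 -> legal
(1,2): flips 1 -> legal
(1,5): flips 2 -> legal
(2,0): flips 2 -> legal
(2,5): flips 1 -> legal
(3,0): no bracket -> illegal
(3,1): flips 1 -> legal
(3,4): no bracket -> illegal
(3,5): flips 1 -> legal
(4,0): no bracket -> illegal
(5,0): no bracket -> illegal
(5,2): flips 1 -> legal
(5,3): no bracket -> illegal
W mobility = 9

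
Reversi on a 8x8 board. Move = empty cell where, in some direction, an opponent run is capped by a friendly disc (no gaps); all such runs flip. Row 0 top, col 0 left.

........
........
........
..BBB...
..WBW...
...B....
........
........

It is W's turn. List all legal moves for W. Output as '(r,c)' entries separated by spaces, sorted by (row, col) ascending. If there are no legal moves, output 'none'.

Answer: (2,2) (2,4) (6,2) (6,4)

Derivation:
(2,1): no bracket -> illegal
(2,2): flips 2 -> legal
(2,3): no bracket -> illegal
(2,4): flips 2 -> legal
(2,5): no bracket -> illegal
(3,1): no bracket -> illegal
(3,5): no bracket -> illegal
(4,1): no bracket -> illegal
(4,5): no bracket -> illegal
(5,2): no bracket -> illegal
(5,4): no bracket -> illegal
(6,2): flips 1 -> legal
(6,3): no bracket -> illegal
(6,4): flips 1 -> legal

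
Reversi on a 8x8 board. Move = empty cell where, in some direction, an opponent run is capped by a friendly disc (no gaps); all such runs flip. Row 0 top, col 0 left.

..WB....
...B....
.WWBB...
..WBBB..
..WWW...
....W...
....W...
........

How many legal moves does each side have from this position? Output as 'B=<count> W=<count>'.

-- B to move --
(0,1): flips 1 -> legal
(1,0): no bracket -> illegal
(1,1): flips 1 -> legal
(1,2): no bracket -> illegal
(2,0): flips 2 -> legal
(3,0): no bracket -> illegal
(3,1): flips 2 -> legal
(4,1): flips 1 -> legal
(4,5): no bracket -> illegal
(5,1): flips 1 -> legal
(5,2): flips 1 -> legal
(5,3): flips 2 -> legal
(5,5): flips 1 -> legal
(6,3): no bracket -> illegal
(6,5): no bracket -> illegal
(7,3): no bracket -> illegal
(7,4): flips 3 -> legal
(7,5): no bracket -> illegal
B mobility = 10
-- W to move --
(0,4): flips 2 -> legal
(1,2): no bracket -> illegal
(1,4): flips 3 -> legal
(1,5): flips 2 -> legal
(2,5): flips 3 -> legal
(2,6): flips 1 -> legal
(3,6): flips 3 -> legal
(4,5): no bracket -> illegal
(4,6): flips 3 -> legal
W mobility = 7

Answer: B=10 W=7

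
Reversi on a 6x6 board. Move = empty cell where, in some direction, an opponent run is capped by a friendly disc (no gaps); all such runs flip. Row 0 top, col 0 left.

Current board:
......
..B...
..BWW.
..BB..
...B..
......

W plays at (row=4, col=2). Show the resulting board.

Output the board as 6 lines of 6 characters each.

Answer: ......
..B...
..BWW.
..BW..
..WB..
......

Derivation:
Place W at (4,2); scan 8 dirs for brackets.
Dir NW: first cell '.' (not opp) -> no flip
Dir N: opp run (3,2) (2,2) (1,2), next='.' -> no flip
Dir NE: opp run (3,3) capped by W -> flip
Dir W: first cell '.' (not opp) -> no flip
Dir E: opp run (4,3), next='.' -> no flip
Dir SW: first cell '.' (not opp) -> no flip
Dir S: first cell '.' (not opp) -> no flip
Dir SE: first cell '.' (not opp) -> no flip
All flips: (3,3)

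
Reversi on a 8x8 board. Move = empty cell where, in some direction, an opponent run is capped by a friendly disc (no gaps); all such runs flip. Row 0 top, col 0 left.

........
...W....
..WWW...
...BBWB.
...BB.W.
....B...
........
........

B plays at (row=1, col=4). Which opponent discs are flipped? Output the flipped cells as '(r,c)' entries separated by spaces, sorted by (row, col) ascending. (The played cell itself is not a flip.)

Dir NW: first cell '.' (not opp) -> no flip
Dir N: first cell '.' (not opp) -> no flip
Dir NE: first cell '.' (not opp) -> no flip
Dir W: opp run (1,3), next='.' -> no flip
Dir E: first cell '.' (not opp) -> no flip
Dir SW: opp run (2,3), next='.' -> no flip
Dir S: opp run (2,4) capped by B -> flip
Dir SE: first cell '.' (not opp) -> no flip

Answer: (2,4)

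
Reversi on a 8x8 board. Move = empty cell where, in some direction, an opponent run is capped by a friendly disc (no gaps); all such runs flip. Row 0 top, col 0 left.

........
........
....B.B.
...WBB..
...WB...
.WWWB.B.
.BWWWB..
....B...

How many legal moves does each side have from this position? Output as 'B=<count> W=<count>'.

Answer: B=7 W=12

Derivation:
-- B to move --
(2,2): flips 1 -> legal
(2,3): no bracket -> illegal
(3,2): flips 2 -> legal
(4,0): no bracket -> illegal
(4,1): flips 3 -> legal
(4,2): flips 2 -> legal
(5,0): flips 3 -> legal
(5,5): no bracket -> illegal
(6,0): no bracket -> illegal
(7,1): flips 2 -> legal
(7,2): flips 1 -> legal
(7,3): no bracket -> illegal
(7,5): no bracket -> illegal
B mobility = 7
-- W to move --
(1,3): no bracket -> illegal
(1,4): flips 4 -> legal
(1,5): flips 1 -> legal
(1,6): no bracket -> illegal
(1,7): flips 3 -> legal
(2,3): no bracket -> illegal
(2,5): flips 1 -> legal
(2,7): no bracket -> illegal
(3,6): flips 2 -> legal
(3,7): no bracket -> illegal
(4,5): flips 2 -> legal
(4,6): no bracket -> illegal
(4,7): no bracket -> illegal
(5,0): no bracket -> illegal
(5,5): flips 2 -> legal
(5,7): no bracket -> illegal
(6,0): flips 1 -> legal
(6,6): flips 1 -> legal
(6,7): no bracket -> illegal
(7,0): flips 1 -> legal
(7,1): flips 1 -> legal
(7,2): no bracket -> illegal
(7,3): no bracket -> illegal
(7,5): no bracket -> illegal
(7,6): flips 2 -> legal
W mobility = 12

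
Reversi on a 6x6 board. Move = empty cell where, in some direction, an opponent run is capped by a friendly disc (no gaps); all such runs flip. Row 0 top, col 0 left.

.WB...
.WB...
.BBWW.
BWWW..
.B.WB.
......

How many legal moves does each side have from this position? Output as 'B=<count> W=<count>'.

Answer: B=9 W=8

Derivation:
-- B to move --
(0,0): flips 2 -> legal
(1,0): flips 1 -> legal
(1,3): no bracket -> illegal
(1,4): flips 2 -> legal
(1,5): no bracket -> illegal
(2,0): flips 1 -> legal
(2,5): flips 2 -> legal
(3,4): flips 4 -> legal
(3,5): no bracket -> illegal
(4,0): flips 1 -> legal
(4,2): flips 2 -> legal
(5,2): no bracket -> illegal
(5,3): no bracket -> illegal
(5,4): flips 2 -> legal
B mobility = 9
-- W to move --
(0,3): flips 1 -> legal
(1,0): flips 1 -> legal
(1,3): flips 2 -> legal
(2,0): flips 2 -> legal
(3,4): no bracket -> illegal
(3,5): no bracket -> illegal
(4,0): no bracket -> illegal
(4,2): no bracket -> illegal
(4,5): flips 1 -> legal
(5,0): flips 1 -> legal
(5,1): flips 1 -> legal
(5,2): no bracket -> illegal
(5,3): no bracket -> illegal
(5,4): no bracket -> illegal
(5,5): flips 1 -> legal
W mobility = 8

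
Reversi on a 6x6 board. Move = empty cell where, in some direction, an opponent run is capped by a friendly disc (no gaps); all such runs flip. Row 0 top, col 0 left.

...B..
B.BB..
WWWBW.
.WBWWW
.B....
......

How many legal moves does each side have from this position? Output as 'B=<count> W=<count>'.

-- B to move --
(1,1): flips 2 -> legal
(1,4): no bracket -> illegal
(1,5): no bracket -> illegal
(2,5): flips 1 -> legal
(3,0): flips 3 -> legal
(4,0): flips 2 -> legal
(4,2): no bracket -> illegal
(4,3): flips 1 -> legal
(4,4): no bracket -> illegal
(4,5): flips 1 -> legal
B mobility = 6
-- W to move --
(0,0): flips 1 -> legal
(0,1): flips 2 -> legal
(0,2): flips 2 -> legal
(0,4): flips 1 -> legal
(1,1): no bracket -> illegal
(1,4): no bracket -> illegal
(3,0): no bracket -> illegal
(4,0): no bracket -> illegal
(4,2): flips 1 -> legal
(4,3): flips 1 -> legal
(5,0): no bracket -> illegal
(5,1): flips 1 -> legal
(5,2): no bracket -> illegal
W mobility = 7

Answer: B=6 W=7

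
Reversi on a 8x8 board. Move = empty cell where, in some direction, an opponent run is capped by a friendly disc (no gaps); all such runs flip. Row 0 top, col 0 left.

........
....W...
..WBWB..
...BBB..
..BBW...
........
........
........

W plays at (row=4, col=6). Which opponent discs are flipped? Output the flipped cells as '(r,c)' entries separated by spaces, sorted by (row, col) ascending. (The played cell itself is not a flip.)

Answer: (3,5)

Derivation:
Dir NW: opp run (3,5) capped by W -> flip
Dir N: first cell '.' (not opp) -> no flip
Dir NE: first cell '.' (not opp) -> no flip
Dir W: first cell '.' (not opp) -> no flip
Dir E: first cell '.' (not opp) -> no flip
Dir SW: first cell '.' (not opp) -> no flip
Dir S: first cell '.' (not opp) -> no flip
Dir SE: first cell '.' (not opp) -> no flip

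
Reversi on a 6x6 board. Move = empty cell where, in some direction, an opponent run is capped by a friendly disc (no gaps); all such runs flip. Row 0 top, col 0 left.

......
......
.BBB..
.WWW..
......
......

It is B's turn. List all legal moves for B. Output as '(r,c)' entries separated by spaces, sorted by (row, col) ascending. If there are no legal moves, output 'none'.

(2,0): no bracket -> illegal
(2,4): no bracket -> illegal
(3,0): no bracket -> illegal
(3,4): no bracket -> illegal
(4,0): flips 1 -> legal
(4,1): flips 2 -> legal
(4,2): flips 1 -> legal
(4,3): flips 2 -> legal
(4,4): flips 1 -> legal

Answer: (4,0) (4,1) (4,2) (4,3) (4,4)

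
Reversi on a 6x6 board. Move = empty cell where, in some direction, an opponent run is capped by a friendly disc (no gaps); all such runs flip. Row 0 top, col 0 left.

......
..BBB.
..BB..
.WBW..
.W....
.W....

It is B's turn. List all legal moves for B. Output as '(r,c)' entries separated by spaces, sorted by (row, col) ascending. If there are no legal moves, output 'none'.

(2,0): no bracket -> illegal
(2,1): no bracket -> illegal
(2,4): no bracket -> illegal
(3,0): flips 1 -> legal
(3,4): flips 1 -> legal
(4,0): flips 1 -> legal
(4,2): no bracket -> illegal
(4,3): flips 1 -> legal
(4,4): flips 1 -> legal
(5,0): flips 1 -> legal
(5,2): no bracket -> illegal

Answer: (3,0) (3,4) (4,0) (4,3) (4,4) (5,0)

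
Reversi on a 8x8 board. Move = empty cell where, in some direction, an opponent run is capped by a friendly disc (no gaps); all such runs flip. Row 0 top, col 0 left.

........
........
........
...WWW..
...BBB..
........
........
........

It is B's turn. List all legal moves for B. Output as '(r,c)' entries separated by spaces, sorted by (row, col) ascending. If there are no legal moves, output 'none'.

(2,2): flips 1 -> legal
(2,3): flips 2 -> legal
(2,4): flips 1 -> legal
(2,5): flips 2 -> legal
(2,6): flips 1 -> legal
(3,2): no bracket -> illegal
(3,6): no bracket -> illegal
(4,2): no bracket -> illegal
(4,6): no bracket -> illegal

Answer: (2,2) (2,3) (2,4) (2,5) (2,6)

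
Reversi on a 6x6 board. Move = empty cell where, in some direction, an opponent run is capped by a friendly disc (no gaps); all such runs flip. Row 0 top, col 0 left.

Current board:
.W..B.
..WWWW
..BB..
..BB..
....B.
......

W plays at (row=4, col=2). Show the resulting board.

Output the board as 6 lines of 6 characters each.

Place W at (4,2); scan 8 dirs for brackets.
Dir NW: first cell '.' (not opp) -> no flip
Dir N: opp run (3,2) (2,2) capped by W -> flip
Dir NE: opp run (3,3), next='.' -> no flip
Dir W: first cell '.' (not opp) -> no flip
Dir E: first cell '.' (not opp) -> no flip
Dir SW: first cell '.' (not opp) -> no flip
Dir S: first cell '.' (not opp) -> no flip
Dir SE: first cell '.' (not opp) -> no flip
All flips: (2,2) (3,2)

Answer: .W..B.
..WWWW
..WB..
..WB..
..W.B.
......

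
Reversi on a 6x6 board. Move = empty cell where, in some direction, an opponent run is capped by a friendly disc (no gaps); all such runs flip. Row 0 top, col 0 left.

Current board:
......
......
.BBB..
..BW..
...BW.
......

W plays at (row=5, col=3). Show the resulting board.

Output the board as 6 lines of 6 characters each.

Answer: ......
......
.BBB..
..BW..
...WW.
...W..

Derivation:
Place W at (5,3); scan 8 dirs for brackets.
Dir NW: first cell '.' (not opp) -> no flip
Dir N: opp run (4,3) capped by W -> flip
Dir NE: first cell 'W' (not opp) -> no flip
Dir W: first cell '.' (not opp) -> no flip
Dir E: first cell '.' (not opp) -> no flip
Dir SW: edge -> no flip
Dir S: edge -> no flip
Dir SE: edge -> no flip
All flips: (4,3)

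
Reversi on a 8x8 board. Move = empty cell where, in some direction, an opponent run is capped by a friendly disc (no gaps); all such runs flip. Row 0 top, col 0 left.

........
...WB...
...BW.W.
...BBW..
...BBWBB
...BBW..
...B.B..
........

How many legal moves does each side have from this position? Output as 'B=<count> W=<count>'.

Answer: B=10 W=14

Derivation:
-- B to move --
(0,2): flips 3 -> legal
(0,3): flips 1 -> legal
(0,4): no bracket -> illegal
(1,2): flips 1 -> legal
(1,5): flips 1 -> legal
(1,6): no bracket -> illegal
(1,7): flips 2 -> legal
(2,2): no bracket -> illegal
(2,5): flips 4 -> legal
(2,7): no bracket -> illegal
(3,6): flips 2 -> legal
(3,7): no bracket -> illegal
(5,6): flips 2 -> legal
(6,4): flips 1 -> legal
(6,6): flips 1 -> legal
B mobility = 10
-- W to move --
(0,3): no bracket -> illegal
(0,4): flips 1 -> legal
(0,5): no bracket -> illegal
(1,2): flips 2 -> legal
(1,5): flips 1 -> legal
(2,2): flips 3 -> legal
(2,5): no bracket -> illegal
(3,2): flips 2 -> legal
(3,6): no bracket -> illegal
(3,7): flips 1 -> legal
(4,2): flips 3 -> legal
(5,2): flips 2 -> legal
(5,6): no bracket -> illegal
(5,7): flips 1 -> legal
(6,2): flips 2 -> legal
(6,4): flips 3 -> legal
(6,6): no bracket -> illegal
(7,2): flips 2 -> legal
(7,3): flips 5 -> legal
(7,4): no bracket -> illegal
(7,5): flips 1 -> legal
(7,6): no bracket -> illegal
W mobility = 14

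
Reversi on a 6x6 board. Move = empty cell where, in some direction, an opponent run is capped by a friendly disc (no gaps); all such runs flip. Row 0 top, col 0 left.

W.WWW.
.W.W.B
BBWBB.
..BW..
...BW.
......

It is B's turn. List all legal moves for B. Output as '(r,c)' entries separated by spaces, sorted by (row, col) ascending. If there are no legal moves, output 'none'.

Answer: (0,1) (1,2) (3,4) (4,2) (4,5)

Derivation:
(0,1): flips 1 -> legal
(0,5): no bracket -> illegal
(1,0): no bracket -> illegal
(1,2): flips 1 -> legal
(1,4): no bracket -> illegal
(3,1): no bracket -> illegal
(3,4): flips 1 -> legal
(3,5): no bracket -> illegal
(4,2): flips 1 -> legal
(4,5): flips 1 -> legal
(5,3): no bracket -> illegal
(5,4): no bracket -> illegal
(5,5): no bracket -> illegal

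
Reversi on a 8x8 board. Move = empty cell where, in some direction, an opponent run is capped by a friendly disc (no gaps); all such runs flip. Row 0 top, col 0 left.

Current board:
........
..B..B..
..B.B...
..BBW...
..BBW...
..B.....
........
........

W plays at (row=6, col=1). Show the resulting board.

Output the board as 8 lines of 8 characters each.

Place W at (6,1); scan 8 dirs for brackets.
Dir NW: first cell '.' (not opp) -> no flip
Dir N: first cell '.' (not opp) -> no flip
Dir NE: opp run (5,2) (4,3) capped by W -> flip
Dir W: first cell '.' (not opp) -> no flip
Dir E: first cell '.' (not opp) -> no flip
Dir SW: first cell '.' (not opp) -> no flip
Dir S: first cell '.' (not opp) -> no flip
Dir SE: first cell '.' (not opp) -> no flip
All flips: (4,3) (5,2)

Answer: ........
..B..B..
..B.B...
..BBW...
..BWW...
..W.....
.W......
........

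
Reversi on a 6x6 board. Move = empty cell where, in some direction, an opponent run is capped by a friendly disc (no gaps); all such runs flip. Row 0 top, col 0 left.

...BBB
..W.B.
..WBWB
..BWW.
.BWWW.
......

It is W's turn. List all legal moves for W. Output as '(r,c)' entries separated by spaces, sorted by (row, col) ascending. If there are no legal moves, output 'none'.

(0,2): no bracket -> illegal
(1,3): flips 1 -> legal
(1,5): no bracket -> illegal
(2,1): flips 1 -> legal
(3,0): no bracket -> illegal
(3,1): flips 1 -> legal
(3,5): no bracket -> illegal
(4,0): flips 1 -> legal
(5,0): no bracket -> illegal
(5,1): no bracket -> illegal
(5,2): no bracket -> illegal

Answer: (1,3) (2,1) (3,1) (4,0)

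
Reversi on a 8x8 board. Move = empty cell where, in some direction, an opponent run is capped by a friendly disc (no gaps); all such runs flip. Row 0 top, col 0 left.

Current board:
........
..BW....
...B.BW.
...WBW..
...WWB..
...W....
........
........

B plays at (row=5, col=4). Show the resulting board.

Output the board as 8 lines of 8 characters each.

Place B at (5,4); scan 8 dirs for brackets.
Dir NW: opp run (4,3), next='.' -> no flip
Dir N: opp run (4,4) capped by B -> flip
Dir NE: first cell 'B' (not opp) -> no flip
Dir W: opp run (5,3), next='.' -> no flip
Dir E: first cell '.' (not opp) -> no flip
Dir SW: first cell '.' (not opp) -> no flip
Dir S: first cell '.' (not opp) -> no flip
Dir SE: first cell '.' (not opp) -> no flip
All flips: (4,4)

Answer: ........
..BW....
...B.BW.
...WBW..
...WBB..
...WB...
........
........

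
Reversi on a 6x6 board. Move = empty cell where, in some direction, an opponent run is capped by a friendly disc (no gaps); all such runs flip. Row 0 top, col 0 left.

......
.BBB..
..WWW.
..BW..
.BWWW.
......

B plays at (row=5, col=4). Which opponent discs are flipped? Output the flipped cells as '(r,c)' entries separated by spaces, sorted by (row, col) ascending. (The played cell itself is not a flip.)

Answer: (4,3)

Derivation:
Dir NW: opp run (4,3) capped by B -> flip
Dir N: opp run (4,4), next='.' -> no flip
Dir NE: first cell '.' (not opp) -> no flip
Dir W: first cell '.' (not opp) -> no flip
Dir E: first cell '.' (not opp) -> no flip
Dir SW: edge -> no flip
Dir S: edge -> no flip
Dir SE: edge -> no flip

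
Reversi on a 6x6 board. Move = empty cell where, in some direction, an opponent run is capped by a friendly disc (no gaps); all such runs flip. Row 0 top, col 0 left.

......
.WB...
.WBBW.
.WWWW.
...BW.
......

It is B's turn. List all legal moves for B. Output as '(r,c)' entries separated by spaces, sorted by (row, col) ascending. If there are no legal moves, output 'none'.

(0,0): flips 1 -> legal
(0,1): no bracket -> illegal
(0,2): no bracket -> illegal
(1,0): flips 3 -> legal
(1,3): no bracket -> illegal
(1,4): no bracket -> illegal
(1,5): no bracket -> illegal
(2,0): flips 1 -> legal
(2,5): flips 2 -> legal
(3,0): flips 1 -> legal
(3,5): no bracket -> illegal
(4,0): flips 1 -> legal
(4,1): flips 1 -> legal
(4,2): flips 1 -> legal
(4,5): flips 2 -> legal
(5,3): no bracket -> illegal
(5,4): no bracket -> illegal
(5,5): flips 2 -> legal

Answer: (0,0) (1,0) (2,0) (2,5) (3,0) (4,0) (4,1) (4,2) (4,5) (5,5)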